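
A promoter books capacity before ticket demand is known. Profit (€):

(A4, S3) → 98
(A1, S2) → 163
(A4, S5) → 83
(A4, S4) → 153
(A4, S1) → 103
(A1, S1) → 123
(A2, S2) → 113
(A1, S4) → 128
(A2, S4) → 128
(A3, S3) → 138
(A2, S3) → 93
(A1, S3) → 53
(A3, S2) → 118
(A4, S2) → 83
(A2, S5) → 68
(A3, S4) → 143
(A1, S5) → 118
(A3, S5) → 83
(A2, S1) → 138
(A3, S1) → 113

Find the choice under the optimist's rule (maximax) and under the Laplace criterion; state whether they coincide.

maximax → A1; laplace → A3 (disagree)

Row maxima: A1=163, A2=138, A3=143, A4=153
Best best-case = 163 → A1.
Row averages: A1=117, A2=108, A3=119, A4=104
Highest average = 119 → A3.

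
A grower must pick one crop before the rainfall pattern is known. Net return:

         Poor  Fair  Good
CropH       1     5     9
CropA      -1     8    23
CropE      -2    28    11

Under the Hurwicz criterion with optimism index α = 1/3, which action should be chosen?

CropE

CropH: 1/3·9 + 2/3·1 = 11/3
CropA: 1/3·23 + 2/3·(-1) = 7
CropE: 1/3·28 + 2/3·(-2) = 8
Highest Hurwicz score = 8 → CropE.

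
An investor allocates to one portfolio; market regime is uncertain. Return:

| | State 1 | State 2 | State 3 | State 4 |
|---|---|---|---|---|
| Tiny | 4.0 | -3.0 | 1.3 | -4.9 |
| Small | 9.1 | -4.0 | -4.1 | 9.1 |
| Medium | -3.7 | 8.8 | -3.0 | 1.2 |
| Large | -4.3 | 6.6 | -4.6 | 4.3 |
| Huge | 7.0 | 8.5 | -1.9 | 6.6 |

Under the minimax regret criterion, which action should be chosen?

Huge

Column bests: State 1=9.1, State 2=8.8, State 3=1.3, State 4=9.1.
Tiny regrets: 5.1, 11.8, 0.0, 14.0 → max 14.0
Small regrets: 0.0, 12.8, 5.4, 0.0 → max 12.8
Medium regrets: 12.8, 0.0, 4.3, 7.9 → max 12.8
Large regrets: 13.4, 2.2, 5.9, 4.8 → max 13.4
Huge regrets: 2.1, 0.3, 3.2, 2.5 → max 3.2
Smallest max regret = 3.2 → Huge.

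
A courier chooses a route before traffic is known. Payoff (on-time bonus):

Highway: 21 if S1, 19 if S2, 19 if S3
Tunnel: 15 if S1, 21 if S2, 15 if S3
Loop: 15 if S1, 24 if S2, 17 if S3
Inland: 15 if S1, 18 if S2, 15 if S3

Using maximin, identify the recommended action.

Highway

Row minima: Highway=19, Tunnel=15, Loop=15, Inland=15
Best worst-case = 19 → Highway.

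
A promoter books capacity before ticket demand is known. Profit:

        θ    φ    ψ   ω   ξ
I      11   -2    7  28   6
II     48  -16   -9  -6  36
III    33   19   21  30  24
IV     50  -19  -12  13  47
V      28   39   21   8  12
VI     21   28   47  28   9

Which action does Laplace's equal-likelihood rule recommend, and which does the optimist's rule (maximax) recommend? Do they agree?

Row averages: I=10, II=10.6, III=25.4, IV=15.8, V=21.6, VI=26.6
Highest average = 26.6 → VI.
Row maxima: I=28, II=48, III=33, IV=50, V=39, VI=47
Best best-case = 50 → IV.

laplace → VI; maximax → IV (disagree)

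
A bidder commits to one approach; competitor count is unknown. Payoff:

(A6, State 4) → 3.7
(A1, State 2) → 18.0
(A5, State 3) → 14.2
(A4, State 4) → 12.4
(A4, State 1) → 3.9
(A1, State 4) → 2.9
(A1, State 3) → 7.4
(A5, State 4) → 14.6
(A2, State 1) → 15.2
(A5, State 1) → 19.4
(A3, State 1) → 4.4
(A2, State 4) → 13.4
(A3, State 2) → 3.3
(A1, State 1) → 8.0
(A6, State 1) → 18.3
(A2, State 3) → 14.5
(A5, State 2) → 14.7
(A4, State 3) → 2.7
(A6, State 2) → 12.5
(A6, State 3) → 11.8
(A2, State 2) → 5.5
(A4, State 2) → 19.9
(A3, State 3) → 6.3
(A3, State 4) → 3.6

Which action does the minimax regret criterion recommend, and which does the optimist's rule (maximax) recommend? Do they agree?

minimax regret → A5; maximax → A4 (disagree)

Column bests: State 1=19.4, State 2=19.9, State 3=14.5, State 4=14.6.
A1 regrets: 11.4, 1.9, 7.1, 11.7 → max 11.7
A2 regrets: 4.2, 14.4, 0.0, 1.2 → max 14.4
A3 regrets: 15.0, 16.6, 8.2, 11.0 → max 16.6
A4 regrets: 15.5, 0.0, 11.8, 2.2 → max 15.5
A5 regrets: 0.0, 5.2, 0.3, 0.0 → max 5.2
A6 regrets: 1.1, 7.4, 2.7, 10.9 → max 10.9
Smallest max regret = 5.2 → A5.
Row maxima: A1=18.0, A2=15.2, A3=6.3, A4=19.9, A5=19.4, A6=18.3
Best best-case = 19.9 → A4.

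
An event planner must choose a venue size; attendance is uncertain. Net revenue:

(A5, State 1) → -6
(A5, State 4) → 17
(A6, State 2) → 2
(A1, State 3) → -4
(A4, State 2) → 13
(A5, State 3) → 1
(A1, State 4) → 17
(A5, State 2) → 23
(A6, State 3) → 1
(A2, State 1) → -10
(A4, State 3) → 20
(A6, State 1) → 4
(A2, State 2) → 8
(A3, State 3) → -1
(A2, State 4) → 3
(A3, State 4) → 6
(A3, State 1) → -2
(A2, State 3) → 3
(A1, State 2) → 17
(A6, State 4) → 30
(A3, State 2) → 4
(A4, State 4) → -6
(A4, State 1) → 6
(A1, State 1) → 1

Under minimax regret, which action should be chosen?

Column bests: State 1=6, State 2=23, State 3=20, State 4=30.
A1 regrets: 5, 6, 24, 13 → max 24
A2 regrets: 16, 15, 17, 27 → max 27
A3 regrets: 8, 19, 21, 24 → max 24
A4 regrets: 0, 10, 0, 36 → max 36
A5 regrets: 12, 0, 19, 13 → max 19
A6 regrets: 2, 21, 19, 0 → max 21
Smallest max regret = 19 → A5.

A5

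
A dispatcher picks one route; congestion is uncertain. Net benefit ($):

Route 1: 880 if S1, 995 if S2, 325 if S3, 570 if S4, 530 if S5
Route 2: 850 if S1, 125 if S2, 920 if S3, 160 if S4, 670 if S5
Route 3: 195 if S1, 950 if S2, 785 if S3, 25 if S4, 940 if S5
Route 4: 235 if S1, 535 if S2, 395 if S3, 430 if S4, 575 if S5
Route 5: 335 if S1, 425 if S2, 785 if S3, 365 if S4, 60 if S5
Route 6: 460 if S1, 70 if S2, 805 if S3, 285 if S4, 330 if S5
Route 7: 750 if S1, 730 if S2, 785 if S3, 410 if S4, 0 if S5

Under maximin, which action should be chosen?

Route 1

Row minima: Route 1=325, Route 2=125, Route 3=25, Route 4=235, Route 5=60, Route 6=70, Route 7=0
Best worst-case = 325 → Route 1.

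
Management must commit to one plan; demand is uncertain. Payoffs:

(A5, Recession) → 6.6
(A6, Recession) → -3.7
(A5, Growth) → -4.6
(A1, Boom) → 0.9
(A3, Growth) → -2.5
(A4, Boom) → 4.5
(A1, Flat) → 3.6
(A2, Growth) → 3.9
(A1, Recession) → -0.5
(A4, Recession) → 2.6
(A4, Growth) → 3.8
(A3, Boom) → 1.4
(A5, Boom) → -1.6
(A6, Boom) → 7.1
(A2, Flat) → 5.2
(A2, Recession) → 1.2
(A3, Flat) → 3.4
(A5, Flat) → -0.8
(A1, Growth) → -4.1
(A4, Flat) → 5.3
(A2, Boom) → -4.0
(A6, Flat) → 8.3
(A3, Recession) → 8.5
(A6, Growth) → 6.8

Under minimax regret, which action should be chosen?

Column bests: Recession=8.5, Flat=8.3, Growth=6.8, Boom=7.1.
A1 regrets: 9.0, 4.7, 10.9, 6.2 → max 10.9
A2 regrets: 7.3, 3.1, 2.9, 11.1 → max 11.1
A3 regrets: 0.0, 4.9, 9.3, 5.7 → max 9.3
A4 regrets: 5.9, 3.0, 3.0, 2.6 → max 5.9
A5 regrets: 1.9, 9.1, 11.4, 8.7 → max 11.4
A6 regrets: 12.2, 0.0, 0.0, 0.0 → max 12.2
Smallest max regret = 5.9 → A4.

A4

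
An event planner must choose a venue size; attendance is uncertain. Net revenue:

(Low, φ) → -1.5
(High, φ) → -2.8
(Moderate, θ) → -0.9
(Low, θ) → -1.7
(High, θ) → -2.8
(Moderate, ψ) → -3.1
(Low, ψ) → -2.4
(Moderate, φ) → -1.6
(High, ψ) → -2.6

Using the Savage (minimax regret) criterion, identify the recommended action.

Column bests: θ=-0.9, φ=-1.5, ψ=-2.4.
Low regrets: 0.8, 0.0, 0.0 → max 0.8
Moderate regrets: 0.0, 0.1, 0.7 → max 0.7
High regrets: 1.9, 1.3, 0.2 → max 1.9
Smallest max regret = 0.7 → Moderate.

Moderate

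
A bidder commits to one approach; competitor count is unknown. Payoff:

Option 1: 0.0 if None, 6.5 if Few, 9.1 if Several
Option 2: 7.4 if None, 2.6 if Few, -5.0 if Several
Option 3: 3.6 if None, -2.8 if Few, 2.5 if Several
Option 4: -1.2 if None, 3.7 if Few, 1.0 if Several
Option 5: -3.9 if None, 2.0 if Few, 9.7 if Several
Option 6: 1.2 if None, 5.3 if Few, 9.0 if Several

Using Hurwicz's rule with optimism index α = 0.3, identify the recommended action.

Option 1: 0.3·9.1 + 0.7·0.0 = 2.73
Option 2: 0.3·7.4 + 0.7·(-5.0) = -1.28
Option 3: 0.3·3.6 + 0.7·(-2.8) = -0.88
Option 4: 0.3·3.7 + 0.7·(-1.2) = 0.27
Option 5: 0.3·9.7 + 0.7·(-3.9) = 0.18
Option 6: 0.3·9.0 + 0.7·1.2 = 3.54
Highest Hurwicz score = 3.54 → Option 6.

Option 6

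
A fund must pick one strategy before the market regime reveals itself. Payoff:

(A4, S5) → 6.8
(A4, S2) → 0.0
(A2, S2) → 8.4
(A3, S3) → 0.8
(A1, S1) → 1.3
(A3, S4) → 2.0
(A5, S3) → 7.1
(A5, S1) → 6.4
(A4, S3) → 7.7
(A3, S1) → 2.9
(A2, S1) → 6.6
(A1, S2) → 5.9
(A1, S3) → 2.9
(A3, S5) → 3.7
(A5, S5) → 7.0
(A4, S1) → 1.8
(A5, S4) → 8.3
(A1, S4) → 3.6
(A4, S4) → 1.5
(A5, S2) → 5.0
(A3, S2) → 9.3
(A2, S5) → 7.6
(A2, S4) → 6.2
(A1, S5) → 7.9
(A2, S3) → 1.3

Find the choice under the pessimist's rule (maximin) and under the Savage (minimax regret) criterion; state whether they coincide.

Row minima: A1=1.3, A2=1.3, A3=0.8, A4=0.0, A5=5.0
Best worst-case = 5.0 → A5.
Column bests: S1=6.6, S2=9.3, S3=7.7, S4=8.3, S5=7.9.
A1 regrets: 5.3, 3.4, 4.8, 4.7, 0.0 → max 5.3
A2 regrets: 0.0, 0.9, 6.4, 2.1, 0.3 → max 6.4
A3 regrets: 3.7, 0.0, 6.9, 6.3, 4.2 → max 6.9
A4 regrets: 4.8, 9.3, 0.0, 6.8, 1.1 → max 9.3
A5 regrets: 0.2, 4.3, 0.6, 0.0, 0.9 → max 4.3
Smallest max regret = 4.3 → A5.

maximin → A5; minimax regret → A5 (agree)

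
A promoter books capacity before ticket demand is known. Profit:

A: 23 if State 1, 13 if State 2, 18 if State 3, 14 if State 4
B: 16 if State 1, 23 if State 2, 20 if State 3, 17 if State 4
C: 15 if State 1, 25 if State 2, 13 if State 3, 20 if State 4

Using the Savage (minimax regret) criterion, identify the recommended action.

Column bests: State 1=23, State 2=25, State 3=20, State 4=20.
A regrets: 0, 12, 2, 6 → max 12
B regrets: 7, 2, 0, 3 → max 7
C regrets: 8, 0, 7, 0 → max 8
Smallest max regret = 7 → B.

B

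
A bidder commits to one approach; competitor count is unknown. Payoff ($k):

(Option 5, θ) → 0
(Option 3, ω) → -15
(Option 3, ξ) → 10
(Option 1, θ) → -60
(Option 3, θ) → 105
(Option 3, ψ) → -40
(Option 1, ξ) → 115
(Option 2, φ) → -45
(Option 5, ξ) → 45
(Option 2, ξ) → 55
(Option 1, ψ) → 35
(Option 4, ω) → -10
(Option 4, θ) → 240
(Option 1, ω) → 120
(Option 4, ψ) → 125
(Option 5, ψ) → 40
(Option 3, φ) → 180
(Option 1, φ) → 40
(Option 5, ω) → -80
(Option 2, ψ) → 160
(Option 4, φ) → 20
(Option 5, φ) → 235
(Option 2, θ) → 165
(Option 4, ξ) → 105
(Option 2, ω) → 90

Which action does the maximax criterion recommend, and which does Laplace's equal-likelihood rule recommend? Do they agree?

maximax → Option 4; laplace → Option 4 (agree)

Row maxima: Option 1=120, Option 2=165, Option 3=180, Option 4=240, Option 5=235
Best best-case = 240 → Option 4.
Row averages: Option 1=50, Option 2=85, Option 3=48, Option 4=96, Option 5=48
Highest average = 96 → Option 4.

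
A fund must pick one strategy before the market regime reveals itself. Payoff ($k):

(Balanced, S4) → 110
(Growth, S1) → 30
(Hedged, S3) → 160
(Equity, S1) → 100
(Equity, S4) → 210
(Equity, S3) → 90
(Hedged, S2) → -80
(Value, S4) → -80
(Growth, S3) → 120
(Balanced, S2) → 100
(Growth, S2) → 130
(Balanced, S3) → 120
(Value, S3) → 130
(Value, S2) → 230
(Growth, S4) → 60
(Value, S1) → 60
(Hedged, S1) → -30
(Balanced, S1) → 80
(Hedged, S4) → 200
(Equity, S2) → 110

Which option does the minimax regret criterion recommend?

Column bests: S1=100, S2=230, S3=160, S4=210.
Balanced regrets: 20, 130, 40, 100 → max 130
Growth regrets: 70, 100, 40, 150 → max 150
Value regrets: 40, 0, 30, 290 → max 290
Equity regrets: 0, 120, 70, 0 → max 120
Hedged regrets: 130, 310, 0, 10 → max 310
Smallest max regret = 120 → Equity.

Equity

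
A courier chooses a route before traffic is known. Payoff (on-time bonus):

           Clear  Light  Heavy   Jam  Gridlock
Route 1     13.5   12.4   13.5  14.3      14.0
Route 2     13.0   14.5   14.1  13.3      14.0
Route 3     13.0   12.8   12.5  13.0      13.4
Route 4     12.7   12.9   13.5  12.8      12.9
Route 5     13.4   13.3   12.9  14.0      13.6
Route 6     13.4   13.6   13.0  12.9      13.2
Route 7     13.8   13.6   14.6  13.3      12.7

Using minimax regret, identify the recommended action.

Route 2

Column bests: Clear=13.8, Light=14.5, Heavy=14.6, Jam=14.3, Gridlock=14.0.
Route 1 regrets: 0.3, 2.1, 1.1, 0.0, 0.0 → max 2.1
Route 2 regrets: 0.8, 0.0, 0.5, 1.0, 0.0 → max 1.0
Route 3 regrets: 0.8, 1.7, 2.1, 1.3, 0.6 → max 2.1
Route 4 regrets: 1.1, 1.6, 1.1, 1.5, 1.1 → max 1.6
Route 5 regrets: 0.4, 1.2, 1.7, 0.3, 0.4 → max 1.7
Route 6 regrets: 0.4, 0.9, 1.6, 1.4, 0.8 → max 1.6
Route 7 regrets: 0.0, 0.9, 0.0, 1.0, 1.3 → max 1.3
Smallest max regret = 1.0 → Route 2.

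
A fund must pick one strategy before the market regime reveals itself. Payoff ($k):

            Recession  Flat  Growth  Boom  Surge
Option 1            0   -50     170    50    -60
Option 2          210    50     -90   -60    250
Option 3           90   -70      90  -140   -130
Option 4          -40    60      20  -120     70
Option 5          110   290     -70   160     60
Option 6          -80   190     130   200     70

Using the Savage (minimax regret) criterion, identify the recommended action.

Option 5

Column bests: Recession=210, Flat=290, Growth=170, Boom=200, Surge=250.
Option 1 regrets: 210, 340, 0, 150, 310 → max 340
Option 2 regrets: 0, 240, 260, 260, 0 → max 260
Option 3 regrets: 120, 360, 80, 340, 380 → max 380
Option 4 regrets: 250, 230, 150, 320, 180 → max 320
Option 5 regrets: 100, 0, 240, 40, 190 → max 240
Option 6 regrets: 290, 100, 40, 0, 180 → max 290
Smallest max regret = 240 → Option 5.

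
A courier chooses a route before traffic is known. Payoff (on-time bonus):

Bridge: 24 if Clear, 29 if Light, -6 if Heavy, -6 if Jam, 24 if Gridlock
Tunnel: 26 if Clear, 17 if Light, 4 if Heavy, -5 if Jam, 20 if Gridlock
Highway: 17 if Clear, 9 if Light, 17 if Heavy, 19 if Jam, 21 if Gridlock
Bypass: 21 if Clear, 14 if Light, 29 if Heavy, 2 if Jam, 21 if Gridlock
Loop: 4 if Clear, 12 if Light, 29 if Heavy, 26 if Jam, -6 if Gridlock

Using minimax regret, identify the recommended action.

Highway

Column bests: Clear=26, Light=29, Heavy=29, Jam=26, Gridlock=24.
Bridge regrets: 2, 0, 35, 32, 0 → max 35
Tunnel regrets: 0, 12, 25, 31, 4 → max 31
Highway regrets: 9, 20, 12, 7, 3 → max 20
Bypass regrets: 5, 15, 0, 24, 3 → max 24
Loop regrets: 22, 17, 0, 0, 30 → max 30
Smallest max regret = 20 → Highway.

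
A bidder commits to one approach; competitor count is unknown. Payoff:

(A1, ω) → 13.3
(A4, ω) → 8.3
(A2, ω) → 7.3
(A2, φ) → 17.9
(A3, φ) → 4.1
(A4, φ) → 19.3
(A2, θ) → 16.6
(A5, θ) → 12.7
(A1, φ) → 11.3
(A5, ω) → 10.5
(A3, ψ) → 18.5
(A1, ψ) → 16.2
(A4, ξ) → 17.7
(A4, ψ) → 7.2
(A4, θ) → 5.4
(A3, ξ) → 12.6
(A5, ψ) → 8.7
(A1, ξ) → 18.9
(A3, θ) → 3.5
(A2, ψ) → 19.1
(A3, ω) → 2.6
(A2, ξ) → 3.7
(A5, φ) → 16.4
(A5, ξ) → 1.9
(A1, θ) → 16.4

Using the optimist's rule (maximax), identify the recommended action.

A4

Row maxima: A1=18.9, A2=19.1, A3=18.5, A4=19.3, A5=16.4
Best best-case = 19.3 → A4.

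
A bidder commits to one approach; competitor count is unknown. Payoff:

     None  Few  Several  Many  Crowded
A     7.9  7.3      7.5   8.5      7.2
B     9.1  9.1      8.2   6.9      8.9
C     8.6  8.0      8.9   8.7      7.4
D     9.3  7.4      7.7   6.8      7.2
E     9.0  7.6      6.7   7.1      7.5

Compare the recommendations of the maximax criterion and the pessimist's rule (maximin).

maximax → D; maximin → C (disagree)

Row maxima: A=8.5, B=9.1, C=8.9, D=9.3, E=9.0
Best best-case = 9.3 → D.
Row minima: A=7.2, B=6.9, C=7.4, D=6.8, E=6.7
Best worst-case = 7.4 → C.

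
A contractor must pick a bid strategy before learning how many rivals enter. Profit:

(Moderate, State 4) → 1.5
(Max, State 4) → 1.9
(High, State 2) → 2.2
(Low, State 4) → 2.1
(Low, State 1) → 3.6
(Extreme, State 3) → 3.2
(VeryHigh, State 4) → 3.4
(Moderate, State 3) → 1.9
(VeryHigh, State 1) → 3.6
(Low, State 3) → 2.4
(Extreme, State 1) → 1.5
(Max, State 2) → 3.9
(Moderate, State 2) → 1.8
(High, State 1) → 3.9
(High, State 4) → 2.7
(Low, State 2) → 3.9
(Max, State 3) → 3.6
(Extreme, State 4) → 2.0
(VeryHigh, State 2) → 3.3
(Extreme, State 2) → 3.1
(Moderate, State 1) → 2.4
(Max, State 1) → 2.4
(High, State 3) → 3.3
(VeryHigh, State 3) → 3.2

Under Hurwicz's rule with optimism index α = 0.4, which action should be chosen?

Low: 0.4·3.9 + 0.6·2.1 = 2.82
Moderate: 0.4·2.4 + 0.6·1.5 = 1.86
High: 0.4·3.9 + 0.6·2.2 = 2.88
VeryHigh: 0.4·3.6 + 0.6·3.2 = 3.36
Extreme: 0.4·3.2 + 0.6·1.5 = 2.18
Max: 0.4·3.9 + 0.6·1.9 = 2.7
Highest Hurwicz score = 3.36 → VeryHigh.

VeryHigh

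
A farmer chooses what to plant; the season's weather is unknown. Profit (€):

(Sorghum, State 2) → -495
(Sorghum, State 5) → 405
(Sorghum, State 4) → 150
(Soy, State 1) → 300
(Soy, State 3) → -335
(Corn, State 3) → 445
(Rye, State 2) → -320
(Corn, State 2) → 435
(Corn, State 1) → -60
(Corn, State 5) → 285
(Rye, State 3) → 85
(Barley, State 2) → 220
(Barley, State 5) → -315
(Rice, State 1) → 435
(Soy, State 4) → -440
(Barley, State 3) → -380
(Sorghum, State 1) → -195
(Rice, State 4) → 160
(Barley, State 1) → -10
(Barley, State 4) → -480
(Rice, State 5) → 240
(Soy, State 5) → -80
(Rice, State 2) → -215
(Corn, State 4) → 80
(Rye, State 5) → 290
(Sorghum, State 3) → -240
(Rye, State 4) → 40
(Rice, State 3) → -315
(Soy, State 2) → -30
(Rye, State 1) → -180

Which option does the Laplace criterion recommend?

Row averages: Corn=237, Barley=-193, Sorghum=-75, Soy=-117, Rice=61, Rye=-17
Highest average = 237 → Corn.

Corn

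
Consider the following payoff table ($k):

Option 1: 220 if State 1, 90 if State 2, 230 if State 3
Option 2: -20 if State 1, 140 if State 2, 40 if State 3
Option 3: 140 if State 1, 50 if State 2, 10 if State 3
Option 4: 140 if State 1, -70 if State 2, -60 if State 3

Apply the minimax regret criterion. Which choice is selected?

Option 1

Column bests: State 1=220, State 2=140, State 3=230.
Option 1 regrets: 0, 50, 0 → max 50
Option 2 regrets: 240, 0, 190 → max 240
Option 3 regrets: 80, 90, 220 → max 220
Option 4 regrets: 80, 210, 290 → max 290
Smallest max regret = 50 → Option 1.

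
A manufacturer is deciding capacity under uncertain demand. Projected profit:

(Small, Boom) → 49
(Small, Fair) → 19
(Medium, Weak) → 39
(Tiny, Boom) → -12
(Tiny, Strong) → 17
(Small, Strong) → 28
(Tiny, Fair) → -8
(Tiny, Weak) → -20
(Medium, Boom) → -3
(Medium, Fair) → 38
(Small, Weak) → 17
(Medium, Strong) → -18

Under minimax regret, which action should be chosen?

Column bests: Weak=39, Fair=38, Strong=28, Boom=49.
Tiny regrets: 59, 46, 11, 61 → max 61
Small regrets: 22, 19, 0, 0 → max 22
Medium regrets: 0, 0, 46, 52 → max 52
Smallest max regret = 22 → Small.

Small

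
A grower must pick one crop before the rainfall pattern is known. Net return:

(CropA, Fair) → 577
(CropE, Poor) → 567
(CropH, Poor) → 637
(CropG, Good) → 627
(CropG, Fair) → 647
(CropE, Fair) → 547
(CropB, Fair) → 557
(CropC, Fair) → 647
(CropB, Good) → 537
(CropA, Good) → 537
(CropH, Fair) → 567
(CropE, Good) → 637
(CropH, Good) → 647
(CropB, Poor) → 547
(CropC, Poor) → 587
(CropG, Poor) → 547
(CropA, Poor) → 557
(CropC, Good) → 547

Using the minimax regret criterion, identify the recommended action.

Column bests: Poor=637, Fair=647, Good=647.
CropG regrets: 90, 0, 20 → max 90
CropA regrets: 80, 70, 110 → max 110
CropE regrets: 70, 100, 10 → max 100
CropH regrets: 0, 80, 0 → max 80
CropC regrets: 50, 0, 100 → max 100
CropB regrets: 90, 90, 110 → max 110
Smallest max regret = 80 → CropH.

CropH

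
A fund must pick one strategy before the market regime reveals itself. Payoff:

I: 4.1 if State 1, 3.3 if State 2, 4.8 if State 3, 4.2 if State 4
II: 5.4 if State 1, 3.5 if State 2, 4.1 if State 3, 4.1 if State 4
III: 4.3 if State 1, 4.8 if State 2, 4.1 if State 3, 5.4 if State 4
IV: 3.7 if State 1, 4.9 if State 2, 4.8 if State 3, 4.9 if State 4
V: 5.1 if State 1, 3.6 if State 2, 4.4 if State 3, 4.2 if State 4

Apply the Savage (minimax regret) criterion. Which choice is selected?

III

Column bests: State 1=5.4, State 2=4.9, State 3=4.8, State 4=5.4.
I regrets: 1.3, 1.6, 0.0, 1.2 → max 1.6
II regrets: 0.0, 1.4, 0.7, 1.3 → max 1.4
III regrets: 1.1, 0.1, 0.7, 0.0 → max 1.1
IV regrets: 1.7, 0.0, 0.0, 0.5 → max 1.7
V regrets: 0.3, 1.3, 0.4, 1.2 → max 1.3
Smallest max regret = 1.1 → III.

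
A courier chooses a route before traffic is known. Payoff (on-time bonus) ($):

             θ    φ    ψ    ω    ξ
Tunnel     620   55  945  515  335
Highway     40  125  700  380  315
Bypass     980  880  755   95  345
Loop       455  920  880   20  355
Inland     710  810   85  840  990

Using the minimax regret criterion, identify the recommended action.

Bypass

Column bests: θ=980, φ=920, ψ=945, ω=840, ξ=990.
Tunnel regrets: 360, 865, 0, 325, 655 → max 865
Highway regrets: 940, 795, 245, 460, 675 → max 940
Bypass regrets: 0, 40, 190, 745, 645 → max 745
Loop regrets: 525, 0, 65, 820, 635 → max 820
Inland regrets: 270, 110, 860, 0, 0 → max 860
Smallest max regret = 745 → Bypass.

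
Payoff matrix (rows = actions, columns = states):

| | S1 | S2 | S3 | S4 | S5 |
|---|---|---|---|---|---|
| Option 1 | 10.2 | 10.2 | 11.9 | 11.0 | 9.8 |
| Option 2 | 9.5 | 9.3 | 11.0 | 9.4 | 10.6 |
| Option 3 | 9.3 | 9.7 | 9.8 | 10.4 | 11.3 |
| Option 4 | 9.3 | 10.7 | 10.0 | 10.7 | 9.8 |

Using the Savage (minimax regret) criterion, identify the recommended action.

Column bests: S1=10.2, S2=10.7, S3=11.9, S4=11.0, S5=11.3.
Option 1 regrets: 0.0, 0.5, 0.0, 0.0, 1.5 → max 1.5
Option 2 regrets: 0.7, 1.4, 0.9, 1.6, 0.7 → max 1.6
Option 3 regrets: 0.9, 1.0, 2.1, 0.6, 0.0 → max 2.1
Option 4 regrets: 0.9, 0.0, 1.9, 0.3, 1.5 → max 1.9
Smallest max regret = 1.5 → Option 1.

Option 1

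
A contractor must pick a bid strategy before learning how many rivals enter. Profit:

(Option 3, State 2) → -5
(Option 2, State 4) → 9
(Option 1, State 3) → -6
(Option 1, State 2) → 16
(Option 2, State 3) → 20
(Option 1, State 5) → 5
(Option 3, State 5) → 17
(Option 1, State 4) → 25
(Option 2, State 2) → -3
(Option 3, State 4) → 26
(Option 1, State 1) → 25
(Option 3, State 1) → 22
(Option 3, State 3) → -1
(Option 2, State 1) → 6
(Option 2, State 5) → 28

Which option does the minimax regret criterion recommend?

Column bests: State 1=25, State 2=16, State 3=20, State 4=26, State 5=28.
Option 1 regrets: 0, 0, 26, 1, 23 → max 26
Option 2 regrets: 19, 19, 0, 17, 0 → max 19
Option 3 regrets: 3, 21, 21, 0, 11 → max 21
Smallest max regret = 19 → Option 2.

Option 2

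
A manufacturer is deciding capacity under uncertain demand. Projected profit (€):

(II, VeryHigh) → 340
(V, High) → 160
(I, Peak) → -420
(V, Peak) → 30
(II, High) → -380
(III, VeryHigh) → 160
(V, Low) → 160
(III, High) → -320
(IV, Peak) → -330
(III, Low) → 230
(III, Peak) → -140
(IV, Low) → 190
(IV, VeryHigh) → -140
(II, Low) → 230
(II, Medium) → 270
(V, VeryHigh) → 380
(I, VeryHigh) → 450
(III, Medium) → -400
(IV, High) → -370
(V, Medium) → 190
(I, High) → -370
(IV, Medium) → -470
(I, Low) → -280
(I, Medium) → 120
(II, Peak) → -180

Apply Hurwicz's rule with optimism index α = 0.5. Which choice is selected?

V

I: 0.5·450 + 0.5·(-420) = 15
II: 0.5·340 + 0.5·(-380) = -20
III: 0.5·230 + 0.5·(-400) = -85
IV: 0.5·190 + 0.5·(-470) = -140
V: 0.5·380 + 0.5·30 = 205
Highest Hurwicz score = 205 → V.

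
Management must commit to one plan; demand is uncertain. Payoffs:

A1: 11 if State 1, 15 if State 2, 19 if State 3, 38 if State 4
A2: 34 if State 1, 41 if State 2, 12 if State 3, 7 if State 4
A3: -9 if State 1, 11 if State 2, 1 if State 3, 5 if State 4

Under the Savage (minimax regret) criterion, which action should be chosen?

Column bests: State 1=34, State 2=41, State 3=19, State 4=38.
A1 regrets: 23, 26, 0, 0 → max 26
A2 regrets: 0, 0, 7, 31 → max 31
A3 regrets: 43, 30, 18, 33 → max 43
Smallest max regret = 26 → A1.

A1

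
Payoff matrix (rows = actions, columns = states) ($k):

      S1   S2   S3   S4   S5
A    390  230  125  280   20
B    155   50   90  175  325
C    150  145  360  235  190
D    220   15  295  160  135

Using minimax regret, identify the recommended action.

D

Column bests: S1=390, S2=230, S3=360, S4=280, S5=325.
A regrets: 0, 0, 235, 0, 305 → max 305
B regrets: 235, 180, 270, 105, 0 → max 270
C regrets: 240, 85, 0, 45, 135 → max 240
D regrets: 170, 215, 65, 120, 190 → max 215
Smallest max regret = 215 → D.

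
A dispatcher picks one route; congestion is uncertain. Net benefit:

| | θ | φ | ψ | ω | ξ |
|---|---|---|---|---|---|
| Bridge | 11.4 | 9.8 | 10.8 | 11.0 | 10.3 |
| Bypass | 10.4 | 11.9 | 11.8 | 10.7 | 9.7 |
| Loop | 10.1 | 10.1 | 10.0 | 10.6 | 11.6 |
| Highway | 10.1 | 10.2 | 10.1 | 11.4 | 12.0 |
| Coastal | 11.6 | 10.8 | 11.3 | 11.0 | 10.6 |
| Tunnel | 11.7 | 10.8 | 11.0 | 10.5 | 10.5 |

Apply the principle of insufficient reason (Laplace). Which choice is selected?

Row averages: Bridge=10.66, Bypass=10.9, Loop=10.48, Highway=10.76, Coastal=11.06, Tunnel=10.9
Highest average = 11.06 → Coastal.

Coastal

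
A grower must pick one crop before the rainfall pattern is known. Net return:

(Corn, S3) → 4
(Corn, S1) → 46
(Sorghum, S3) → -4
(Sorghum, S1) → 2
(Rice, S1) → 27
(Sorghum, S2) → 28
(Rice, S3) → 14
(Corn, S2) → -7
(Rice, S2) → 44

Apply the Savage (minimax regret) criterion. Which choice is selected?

Rice

Column bests: S1=46, S2=44, S3=14.
Corn regrets: 0, 51, 10 → max 51
Sorghum regrets: 44, 16, 18 → max 44
Rice regrets: 19, 0, 0 → max 19
Smallest max regret = 19 → Rice.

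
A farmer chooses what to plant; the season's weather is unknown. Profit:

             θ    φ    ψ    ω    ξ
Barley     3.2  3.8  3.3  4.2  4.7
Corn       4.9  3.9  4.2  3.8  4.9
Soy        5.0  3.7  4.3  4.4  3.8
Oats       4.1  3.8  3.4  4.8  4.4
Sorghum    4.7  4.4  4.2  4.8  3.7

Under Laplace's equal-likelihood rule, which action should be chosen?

Sorghum

Row averages: Barley=3.84, Corn=4.34, Soy=4.24, Oats=4.1, Sorghum=4.36
Highest average = 4.36 → Sorghum.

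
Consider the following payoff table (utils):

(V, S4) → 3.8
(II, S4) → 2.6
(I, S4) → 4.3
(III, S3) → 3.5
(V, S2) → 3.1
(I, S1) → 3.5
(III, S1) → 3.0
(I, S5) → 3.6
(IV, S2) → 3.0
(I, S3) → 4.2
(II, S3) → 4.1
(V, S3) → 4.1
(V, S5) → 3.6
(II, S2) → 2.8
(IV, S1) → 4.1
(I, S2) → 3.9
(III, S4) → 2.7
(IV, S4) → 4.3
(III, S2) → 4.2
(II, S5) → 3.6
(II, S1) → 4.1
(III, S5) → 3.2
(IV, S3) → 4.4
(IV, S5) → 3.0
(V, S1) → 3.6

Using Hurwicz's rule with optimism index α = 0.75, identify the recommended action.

I

I: 0.75·4.3 + 0.25·3.5 = 4.1
II: 0.75·4.1 + 0.25·2.6 = 3.725
III: 0.75·4.2 + 0.25·2.7 = 3.825
IV: 0.75·4.4 + 0.25·3.0 = 4.05
V: 0.75·4.1 + 0.25·3.1 = 3.85
Highest Hurwicz score = 4.1 → I.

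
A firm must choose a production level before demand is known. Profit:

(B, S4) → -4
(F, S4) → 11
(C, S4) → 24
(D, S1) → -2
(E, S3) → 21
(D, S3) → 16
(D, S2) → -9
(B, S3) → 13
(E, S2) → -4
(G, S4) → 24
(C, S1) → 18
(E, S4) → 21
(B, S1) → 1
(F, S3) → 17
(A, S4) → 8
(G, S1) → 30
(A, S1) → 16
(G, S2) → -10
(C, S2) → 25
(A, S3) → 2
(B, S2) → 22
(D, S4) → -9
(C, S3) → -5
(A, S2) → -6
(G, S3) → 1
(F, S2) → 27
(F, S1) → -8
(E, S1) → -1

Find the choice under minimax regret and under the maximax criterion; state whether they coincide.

Column bests: S1=30, S2=27, S3=21, S4=24.
A regrets: 14, 33, 19, 16 → max 33
B regrets: 29, 5, 8, 28 → max 29
C regrets: 12, 2, 26, 0 → max 26
D regrets: 32, 36, 5, 33 → max 36
E regrets: 31, 31, 0, 3 → max 31
F regrets: 38, 0, 4, 13 → max 38
G regrets: 0, 37, 20, 0 → max 37
Smallest max regret = 26 → C.
Row maxima: A=16, B=22, C=25, D=16, E=21, F=27, G=30
Best best-case = 30 → G.

minimax regret → C; maximax → G (disagree)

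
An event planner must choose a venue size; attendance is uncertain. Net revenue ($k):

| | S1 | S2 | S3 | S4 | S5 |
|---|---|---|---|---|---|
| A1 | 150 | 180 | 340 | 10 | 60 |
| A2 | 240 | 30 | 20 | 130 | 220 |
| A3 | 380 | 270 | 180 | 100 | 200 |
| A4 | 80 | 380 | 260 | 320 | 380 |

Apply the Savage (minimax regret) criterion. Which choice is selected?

A3

Column bests: S1=380, S2=380, S3=340, S4=320, S5=380.
A1 regrets: 230, 200, 0, 310, 320 → max 320
A2 regrets: 140, 350, 320, 190, 160 → max 350
A3 regrets: 0, 110, 160, 220, 180 → max 220
A4 regrets: 300, 0, 80, 0, 0 → max 300
Smallest max regret = 220 → A3.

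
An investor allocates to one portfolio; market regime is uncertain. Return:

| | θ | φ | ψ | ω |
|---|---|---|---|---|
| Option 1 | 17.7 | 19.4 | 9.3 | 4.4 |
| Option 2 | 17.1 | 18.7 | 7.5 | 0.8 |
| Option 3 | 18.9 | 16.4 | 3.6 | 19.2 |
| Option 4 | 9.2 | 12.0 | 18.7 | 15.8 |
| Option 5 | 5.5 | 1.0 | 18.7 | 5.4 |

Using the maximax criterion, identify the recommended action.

Option 1

Row maxima: Option 1=19.4, Option 2=18.7, Option 3=19.2, Option 4=18.7, Option 5=18.7
Best best-case = 19.4 → Option 1.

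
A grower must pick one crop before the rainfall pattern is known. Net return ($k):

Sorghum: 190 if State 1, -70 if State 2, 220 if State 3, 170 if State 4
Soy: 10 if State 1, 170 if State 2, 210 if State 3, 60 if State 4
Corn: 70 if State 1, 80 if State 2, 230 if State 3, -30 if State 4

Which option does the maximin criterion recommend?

Row minima: Sorghum=-70, Soy=10, Corn=-30
Best worst-case = 10 → Soy.

Soy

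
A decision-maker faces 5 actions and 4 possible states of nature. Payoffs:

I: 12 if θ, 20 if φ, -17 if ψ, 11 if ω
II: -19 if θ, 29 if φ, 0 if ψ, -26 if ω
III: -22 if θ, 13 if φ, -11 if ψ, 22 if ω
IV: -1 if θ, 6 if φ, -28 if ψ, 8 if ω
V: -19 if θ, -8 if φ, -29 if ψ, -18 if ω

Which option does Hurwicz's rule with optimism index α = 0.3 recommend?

I

I: 0.3·20 + 0.7·(-17) = -5.9
II: 0.3·29 + 0.7·(-26) = -9.5
III: 0.3·22 + 0.7·(-22) = -8.8
IV: 0.3·8 + 0.7·(-28) = -17.2
V: 0.3·(-8) + 0.7·(-29) = -22.7
Highest Hurwicz score = -5.9 → I.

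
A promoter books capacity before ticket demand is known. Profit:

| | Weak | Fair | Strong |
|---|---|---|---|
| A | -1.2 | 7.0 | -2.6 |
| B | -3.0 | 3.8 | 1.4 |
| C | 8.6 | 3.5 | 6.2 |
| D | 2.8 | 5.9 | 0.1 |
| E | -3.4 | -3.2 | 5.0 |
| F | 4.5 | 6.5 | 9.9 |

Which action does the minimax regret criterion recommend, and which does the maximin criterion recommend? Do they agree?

Column bests: Weak=8.6, Fair=7.0, Strong=9.9.
A regrets: 9.8, 0.0, 12.5 → max 12.5
B regrets: 11.6, 3.2, 8.5 → max 11.6
C regrets: 0.0, 3.5, 3.7 → max 3.7
D regrets: 5.8, 1.1, 9.8 → max 9.8
E regrets: 12.0, 10.2, 4.9 → max 12.0
F regrets: 4.1, 0.5, 0.0 → max 4.1
Smallest max regret = 3.7 → C.
Row minima: A=-2.6, B=-3.0, C=3.5, D=0.1, E=-3.4, F=4.5
Best worst-case = 4.5 → F.

minimax regret → C; maximin → F (disagree)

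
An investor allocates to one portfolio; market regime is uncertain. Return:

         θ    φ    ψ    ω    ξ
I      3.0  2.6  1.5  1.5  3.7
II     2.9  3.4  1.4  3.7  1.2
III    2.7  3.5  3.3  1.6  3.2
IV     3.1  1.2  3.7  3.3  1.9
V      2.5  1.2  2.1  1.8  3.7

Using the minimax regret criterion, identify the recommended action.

Column bests: θ=3.1, φ=3.5, ψ=3.7, ω=3.7, ξ=3.7.
I regrets: 0.1, 0.9, 2.2, 2.2, 0.0 → max 2.2
II regrets: 0.2, 0.1, 2.3, 0.0, 2.5 → max 2.5
III regrets: 0.4, 0.0, 0.4, 2.1, 0.5 → max 2.1
IV regrets: 0.0, 2.3, 0.0, 0.4, 1.8 → max 2.3
V regrets: 0.6, 2.3, 1.6, 1.9, 0.0 → max 2.3
Smallest max regret = 2.1 → III.

III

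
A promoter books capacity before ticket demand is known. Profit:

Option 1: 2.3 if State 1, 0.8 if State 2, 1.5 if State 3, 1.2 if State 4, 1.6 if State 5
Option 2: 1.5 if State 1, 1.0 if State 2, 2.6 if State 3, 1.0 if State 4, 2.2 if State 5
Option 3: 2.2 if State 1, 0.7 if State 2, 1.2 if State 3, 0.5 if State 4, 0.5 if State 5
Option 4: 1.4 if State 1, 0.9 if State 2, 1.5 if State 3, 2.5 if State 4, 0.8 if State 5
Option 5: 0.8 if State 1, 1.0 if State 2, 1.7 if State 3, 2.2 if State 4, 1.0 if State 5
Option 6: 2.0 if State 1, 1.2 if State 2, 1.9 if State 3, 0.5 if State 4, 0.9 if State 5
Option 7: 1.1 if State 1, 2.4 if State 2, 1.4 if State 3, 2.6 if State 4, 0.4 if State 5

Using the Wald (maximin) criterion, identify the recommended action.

Row minima: Option 1=0.8, Option 2=1.0, Option 3=0.5, Option 4=0.8, Option 5=0.8, Option 6=0.5, Option 7=0.4
Best worst-case = 1.0 → Option 2.

Option 2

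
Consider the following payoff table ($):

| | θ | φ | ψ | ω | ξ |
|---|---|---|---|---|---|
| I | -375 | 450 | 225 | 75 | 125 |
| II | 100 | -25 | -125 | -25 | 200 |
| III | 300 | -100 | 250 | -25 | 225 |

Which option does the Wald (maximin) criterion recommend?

III

Row minima: I=-375, II=-125, III=-100
Best worst-case = -100 → III.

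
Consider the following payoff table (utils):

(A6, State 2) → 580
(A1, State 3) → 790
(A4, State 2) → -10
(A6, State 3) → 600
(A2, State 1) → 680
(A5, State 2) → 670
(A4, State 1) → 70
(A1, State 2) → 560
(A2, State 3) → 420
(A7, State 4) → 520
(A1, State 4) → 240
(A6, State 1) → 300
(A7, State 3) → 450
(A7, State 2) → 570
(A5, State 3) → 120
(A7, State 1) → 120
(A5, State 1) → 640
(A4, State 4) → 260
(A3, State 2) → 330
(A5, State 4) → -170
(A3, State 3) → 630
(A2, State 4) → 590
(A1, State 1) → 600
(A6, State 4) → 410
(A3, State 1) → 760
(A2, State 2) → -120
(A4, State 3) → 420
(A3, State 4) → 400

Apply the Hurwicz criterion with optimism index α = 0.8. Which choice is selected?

A1

A1: 0.8·790 + 0.2·240 = 680
A2: 0.8·680 + 0.2·(-120) = 520
A3: 0.8·760 + 0.2·330 = 674
A4: 0.8·420 + 0.2·(-10) = 334
A5: 0.8·670 + 0.2·(-170) = 502
A6: 0.8·600 + 0.2·300 = 540
A7: 0.8·570 + 0.2·120 = 480
Highest Hurwicz score = 680 → A1.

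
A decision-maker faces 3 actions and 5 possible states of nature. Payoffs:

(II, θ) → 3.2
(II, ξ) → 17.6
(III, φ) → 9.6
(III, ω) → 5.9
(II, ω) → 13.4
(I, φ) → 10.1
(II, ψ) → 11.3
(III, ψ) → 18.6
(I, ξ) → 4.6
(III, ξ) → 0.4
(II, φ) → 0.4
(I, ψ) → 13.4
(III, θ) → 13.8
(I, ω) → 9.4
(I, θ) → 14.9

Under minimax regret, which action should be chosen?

II

Column bests: θ=14.9, φ=10.1, ψ=18.6, ω=13.4, ξ=17.6.
I regrets: 0.0, 0.0, 5.2, 4.0, 13.0 → max 13.0
II regrets: 11.7, 9.7, 7.3, 0.0, 0.0 → max 11.7
III regrets: 1.1, 0.5, 0.0, 7.5, 17.2 → max 17.2
Smallest max regret = 11.7 → II.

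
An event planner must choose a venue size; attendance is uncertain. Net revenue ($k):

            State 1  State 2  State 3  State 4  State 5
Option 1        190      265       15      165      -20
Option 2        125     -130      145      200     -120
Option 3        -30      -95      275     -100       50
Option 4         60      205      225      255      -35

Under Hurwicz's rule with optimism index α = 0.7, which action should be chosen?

Option 1: 0.7·265 + 0.3·(-20) = 179.5
Option 2: 0.7·200 + 0.3·(-130) = 101
Option 3: 0.7·275 + 0.3·(-100) = 162.5
Option 4: 0.7·255 + 0.3·(-35) = 168
Highest Hurwicz score = 179.5 → Option 1.

Option 1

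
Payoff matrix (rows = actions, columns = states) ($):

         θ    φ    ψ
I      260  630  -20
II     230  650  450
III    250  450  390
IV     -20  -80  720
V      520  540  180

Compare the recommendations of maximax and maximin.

maximax → IV; maximin → III (disagree)

Row maxima: I=630, II=650, III=450, IV=720, V=540
Best best-case = 720 → IV.
Row minima: I=-20, II=230, III=250, IV=-80, V=180
Best worst-case = 250 → III.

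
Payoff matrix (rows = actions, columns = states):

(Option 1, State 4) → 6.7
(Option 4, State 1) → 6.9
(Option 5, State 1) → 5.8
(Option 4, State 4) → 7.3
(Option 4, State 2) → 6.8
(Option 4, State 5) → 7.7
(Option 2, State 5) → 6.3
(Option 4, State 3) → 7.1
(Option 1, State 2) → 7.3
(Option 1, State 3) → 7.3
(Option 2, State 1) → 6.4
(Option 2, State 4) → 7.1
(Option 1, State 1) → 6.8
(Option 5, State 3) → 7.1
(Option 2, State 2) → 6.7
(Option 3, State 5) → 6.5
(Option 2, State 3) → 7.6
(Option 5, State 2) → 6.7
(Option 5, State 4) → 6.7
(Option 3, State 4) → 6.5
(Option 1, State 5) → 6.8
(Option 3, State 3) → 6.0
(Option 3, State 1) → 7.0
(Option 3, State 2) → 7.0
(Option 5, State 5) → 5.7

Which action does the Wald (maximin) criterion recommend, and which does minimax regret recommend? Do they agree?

Row minima: Option 1=6.7, Option 2=6.3, Option 3=6.0, Option 4=6.8, Option 5=5.7
Best worst-case = 6.8 → Option 4.
Column bests: State 1=7.0, State 2=7.3, State 3=7.6, State 4=7.3, State 5=7.7.
Option 1 regrets: 0.2, 0.0, 0.3, 0.6, 0.9 → max 0.9
Option 2 regrets: 0.6, 0.6, 0.0, 0.2, 1.4 → max 1.4
Option 3 regrets: 0.0, 0.3, 1.6, 0.8, 1.2 → max 1.6
Option 4 regrets: 0.1, 0.5, 0.5, 0.0, 0.0 → max 0.5
Option 5 regrets: 1.2, 0.6, 0.5, 0.6, 2.0 → max 2.0
Smallest max regret = 0.5 → Option 4.

maximin → Option 4; minimax regret → Option 4 (agree)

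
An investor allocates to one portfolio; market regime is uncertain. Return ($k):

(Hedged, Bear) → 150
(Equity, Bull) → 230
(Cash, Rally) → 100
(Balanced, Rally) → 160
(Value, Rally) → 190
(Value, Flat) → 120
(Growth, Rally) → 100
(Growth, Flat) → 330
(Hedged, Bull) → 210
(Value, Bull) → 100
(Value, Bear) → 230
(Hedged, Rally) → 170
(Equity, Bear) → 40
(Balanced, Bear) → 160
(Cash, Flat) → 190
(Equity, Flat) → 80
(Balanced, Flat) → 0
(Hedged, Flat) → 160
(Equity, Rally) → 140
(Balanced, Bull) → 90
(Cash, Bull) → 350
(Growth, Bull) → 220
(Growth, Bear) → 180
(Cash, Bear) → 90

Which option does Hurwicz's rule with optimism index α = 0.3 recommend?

Growth

Hedged: 0.3·210 + 0.7·150 = 168
Balanced: 0.3·160 + 0.7·0 = 48
Value: 0.3·230 + 0.7·100 = 139
Cash: 0.3·350 + 0.7·90 = 168
Growth: 0.3·330 + 0.7·100 = 169
Equity: 0.3·230 + 0.7·40 = 97
Highest Hurwicz score = 169 → Growth.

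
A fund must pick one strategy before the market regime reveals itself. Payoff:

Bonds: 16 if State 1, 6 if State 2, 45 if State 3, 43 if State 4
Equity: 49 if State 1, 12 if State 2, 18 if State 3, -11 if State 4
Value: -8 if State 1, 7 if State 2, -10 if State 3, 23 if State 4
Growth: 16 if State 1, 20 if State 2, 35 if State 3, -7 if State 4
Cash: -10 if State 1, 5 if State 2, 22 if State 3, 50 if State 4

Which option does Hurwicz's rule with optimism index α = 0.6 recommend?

Bonds: 0.6·45 + 0.4·6 = 29.4
Equity: 0.6·49 + 0.4·(-11) = 25
Value: 0.6·23 + 0.4·(-10) = 9.8
Growth: 0.6·35 + 0.4·(-7) = 18.2
Cash: 0.6·50 + 0.4·(-10) = 26
Highest Hurwicz score = 29.4 → Bonds.

Bonds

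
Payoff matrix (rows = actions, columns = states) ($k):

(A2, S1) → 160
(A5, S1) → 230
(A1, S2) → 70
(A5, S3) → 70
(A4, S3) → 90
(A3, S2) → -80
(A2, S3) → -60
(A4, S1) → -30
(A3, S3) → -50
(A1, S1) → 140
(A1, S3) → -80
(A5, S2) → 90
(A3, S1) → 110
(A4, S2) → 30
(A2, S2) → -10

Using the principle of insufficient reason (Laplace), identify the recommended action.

Row averages: A1=130/3, A2=30, A3=-20/3, A4=30, A5=130
Highest average = 130 → A5.

A5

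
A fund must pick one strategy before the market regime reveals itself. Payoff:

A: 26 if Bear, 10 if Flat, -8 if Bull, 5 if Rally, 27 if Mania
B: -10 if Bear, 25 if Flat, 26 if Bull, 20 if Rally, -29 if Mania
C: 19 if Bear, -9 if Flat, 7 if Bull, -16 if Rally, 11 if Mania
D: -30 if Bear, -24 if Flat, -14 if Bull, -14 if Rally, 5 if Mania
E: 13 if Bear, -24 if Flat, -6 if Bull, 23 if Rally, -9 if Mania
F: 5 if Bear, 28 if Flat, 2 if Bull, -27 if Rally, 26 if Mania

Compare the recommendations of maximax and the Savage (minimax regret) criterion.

Row maxima: A=27, B=26, C=19, D=5, E=23, F=28
Best best-case = 28 → F.
Column bests: Bear=26, Flat=28, Bull=26, Rally=23, Mania=27.
A regrets: 0, 18, 34, 18, 0 → max 34
B regrets: 36, 3, 0, 3, 56 → max 56
C regrets: 7, 37, 19, 39, 16 → max 39
D regrets: 56, 52, 40, 37, 22 → max 56
E regrets: 13, 52, 32, 0, 36 → max 52
F regrets: 21, 0, 24, 50, 1 → max 50
Smallest max regret = 34 → A.

maximax → F; minimax regret → A (disagree)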